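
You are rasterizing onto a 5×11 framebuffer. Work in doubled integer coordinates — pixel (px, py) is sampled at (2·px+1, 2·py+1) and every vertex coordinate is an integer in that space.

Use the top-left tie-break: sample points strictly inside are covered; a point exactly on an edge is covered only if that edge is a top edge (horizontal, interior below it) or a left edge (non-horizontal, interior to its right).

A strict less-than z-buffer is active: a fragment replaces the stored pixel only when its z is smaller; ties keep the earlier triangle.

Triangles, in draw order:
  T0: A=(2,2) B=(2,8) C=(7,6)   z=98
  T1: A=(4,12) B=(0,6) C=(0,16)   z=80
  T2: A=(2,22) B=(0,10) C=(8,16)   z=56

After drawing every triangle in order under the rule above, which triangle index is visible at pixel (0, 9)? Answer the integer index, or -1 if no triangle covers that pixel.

T0:
  2·area = 30  (B↔C swapped to make it positive)
  edge (2, 2)→(7, 6): d=(5,4) right/bottom  bias=-1
  edge (7, 6)→(2, 8): d=(-5,2) right/bottom  bias=-1
  edge (2, 8)→(2, 2): d=(0,-6) top-left  bias=+0
    (1,1)@(3, 3): e=[1,23,6] → X
    (2,1)@(5, 3): e=[-7,19,18] → .
    (1,2)@(3, 5): e=[11,13,6] → X
    (2,2)@(5, 5): e=[3,9,18] → X
    (3,2)@(7, 5): e=[-5,5,30] → .
    (1,3)@(3, 7): e=[21,3,6] → X
    (2,3)@(5, 7): e=[13,-1,18] → .
    (1,4)@(3, 9): e=[31,-7,6] → .
  covered (4 px):
    . . . . .
    . X . . .
    . X X . .
    . X . . .
    . . . . .
    . . . . .
    . . . . .
    . . . . .
    . . . . .
    . . . . .
    . . . . .
T1:
  2·area = 40  (B↔C swapped to make it positive)
  edge (4, 12)→(0, 16): d=(-4,4) right/bottom  bias=-1
  edge (0, 16)→(0, 6): d=(0,-10) top-left  bias=+0
  edge (0, 6)→(4, 12): d=(4,6) right/bottom  bias=-1
    (4,3)@(9, 7): e=[0,90,-50] → .  [on edge]
    (0,4)@(1, 9): e=[24,10,6] → X
    (1,4)@(3, 9): e=[16,30,-6] → .
    (3,4)@(7, 9): e=[0,70,-30] → .  [on edge]
    (0,5)@(1, 11): e=[16,10,14] → X
    (1,5)@(3, 11): e=[8,30,2] → X
    (2,5)@(5, 11): e=[0,50,-10] → .  [on edge]
    (0,6)@(1, 13): e=[8,10,22] → X
    (1,6)@(3, 13): e=[0,30,10] → .  [on edge]
    (0,7)@(1, 15): e=[0,10,30] → .  [on edge]
  covered (4 px):
    . . . . .
    . . . . .
    . . . . .
    . . . . .
    X . . . .
    X X . . .
    X . . . .
    . . . . .
    . . . . .
    . . . . .
    . . . . .
T2:
  2·area = 84
  edge (2, 22)→(0, 10): d=(-2,-12) top-left  bias=+0
  edge (0, 10)→(8, 16): d=(8,6) right/bottom  bias=-1
  edge (8, 16)→(2, 22): d=(-6,6) right/bottom  bias=-1
    (0,5)@(1, 11): e=[10,2,72] → X
    (1,5)@(3, 11): e=[34,-10,60] → .
    (0,6)@(1, 13): e=[6,18,60] → X
    (1,6)@(3, 13): e=[30,6,48] → X
    (2,6)@(5, 13): e=[54,-6,36] → .
    (0,7)@(1, 15): e=[2,34,48] → X
    (2,7)@(5, 15): e=[50,10,24] → X
    (3,7)@(7, 15): e=[74,-2,12] → .
    (4,7)@(9, 15): e=[98,-14,0] → .  [on edge]
    (0,8)@(1, 17): e=[-2,50,36] → .
    (1,8)@(3, 17): e=[22,38,24] → X
    (3,8)@(7, 17): e=[70,14,0] → .  [on edge]
    (2,9)@(5, 19): e=[42,42,0] → .  [on edge]
    (1,10)@(3, 21): e=[14,70,0] → .  [on edge]
  covered (9 px):
    . . . . .
    . . . . .
    . . . . .
    . . . . .
    . . . . .
    X . . . .
    X X . . .
    X X X . .
    . X X . .
    . X . . .
    . . . . .

Z-buffer (winner per pixel, '.' = empty):
  . . . . .
  . 0 . . .
  . 0 0 . .
  . 0 . . .
  1 . . . .
  2 1 . . .
  2 2 . . .
  2 2 2 . .
  . 2 2 . .
  . 2 . . .
  . . . . .

Final: -1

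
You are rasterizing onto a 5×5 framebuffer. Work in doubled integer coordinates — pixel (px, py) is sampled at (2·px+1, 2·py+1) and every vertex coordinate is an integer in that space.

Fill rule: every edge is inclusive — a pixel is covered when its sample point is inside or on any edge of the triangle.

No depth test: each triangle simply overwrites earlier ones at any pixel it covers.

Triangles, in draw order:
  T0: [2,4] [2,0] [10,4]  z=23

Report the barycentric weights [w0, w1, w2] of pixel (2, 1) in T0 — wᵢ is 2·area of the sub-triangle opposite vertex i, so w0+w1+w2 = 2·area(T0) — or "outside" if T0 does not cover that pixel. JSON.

T0:
  2·area = 32
  edge (2, 4)→(2, 0): d=(0,-4) inclusive
  edge (2, 0)→(10, 4): d=(8,4) inclusive
  edge (10, 4)→(2, 4): d=(-8,0) inclusive
    (1,0)@(3, 1): e=[4,4,24] → X
    (2,0)@(5, 1): e=[12,-4,24] → .
    (1,1)@(3, 3): e=[4,20,8] → X
    (2,1)@(5, 3): e=[12,12,8] → X
    (3,1)@(7, 3): e=[20,4,8] → X
    (4,1)@(9, 3): e=[28,-4,8] → .
    (1,2)@(3, 5): e=[4,36,-8] → .
    (2,2)@(5, 5): e=[12,28,-8] → .
    (3,2)@(7, 5): e=[20,20,-8] → .
  covered (4 px):
    . X . . .
    . X X X .
    . . . . .
    . . . . .
    . . . . .

Final: [12,8,12]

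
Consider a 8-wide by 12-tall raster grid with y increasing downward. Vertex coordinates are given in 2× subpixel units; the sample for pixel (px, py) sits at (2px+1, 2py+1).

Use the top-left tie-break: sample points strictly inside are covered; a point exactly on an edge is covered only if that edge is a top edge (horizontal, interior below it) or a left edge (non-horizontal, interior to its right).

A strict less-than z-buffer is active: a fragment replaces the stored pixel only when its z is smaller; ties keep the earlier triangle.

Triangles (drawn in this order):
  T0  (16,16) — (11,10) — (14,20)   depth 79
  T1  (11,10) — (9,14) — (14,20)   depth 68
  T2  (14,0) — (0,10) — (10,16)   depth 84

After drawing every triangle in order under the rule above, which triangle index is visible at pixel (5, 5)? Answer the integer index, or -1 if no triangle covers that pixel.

T0:
  2·area = 32  (B↔C swapped to make it positive)
  edge (16, 16)→(14, 20): d=(-2,4) right/bottom  bias=-1
  edge (14, 20)→(11, 10): d=(-3,-10) top-left  bias=+0
  edge (11, 10)→(16, 16): d=(5,6) right/bottom  bias=-1
    (6,6)@(13, 13): e=[18,11,3] → X
    (7,6)@(15, 13): e=[10,31,-9] → .
    (6,7)@(13, 15): e=[14,5,13] → X
    (7,7)@(15, 15): e=[6,25,1] → X
    (6,8)@(13, 17): e=[10,-1,23] → .
    (7,8)@(15, 17): e=[2,19,11] → X
    (7,9)@(15, 19): e=[-2,13,21] → .
  covered (4 px):
    . . . . . . . .
    . . . . . . . .
    . . . . . . . .
    . . . . . . . .
    . . . . . . . .
    . . . . . . . .
    . . . . . . X .
    . . . . . . X X
    . . . . . . . X
    . . . . . . . .
    . . . . . . . .
    . . . . . . . .
T1:
  2·area = 32  (B↔C swapped to make it positive)
  edge (11, 10)→(14, 20): d=(3,10) right/bottom  bias=-1
  edge (14, 20)→(9, 14): d=(-5,-6) top-left  bias=+0
  edge (9, 14)→(11, 10): d=(2,-4) top-left  bias=+0
    (5,5)@(11, 11): e=[3,27,2] → X
    (6,5)@(13, 11): e=[-17,39,10] → .
    (5,6)@(11, 13): e=[9,17,6] → X
    (6,6)@(13, 13): e=[-11,29,14] → .
    (5,7)@(11, 15): e=[15,7,10] → X
    (6,7)@(13, 15): e=[-5,19,18] → .
    (5,8)@(11, 17): e=[21,-3,14] → .
    (6,8)@(13, 17): e=[1,9,22] → X
    (7,8)@(15, 17): e=[-19,21,30] → .
    (6,9)@(13, 19): e=[7,-1,26] → .
  covered (4 px):
    . . . . . . . .
    . . . . . . . .
    . . . . . . . .
    . . . . . . . .
    . . . . . . . .
    . . . . . X . .
    . . . . . X . .
    . . . . . X . .
    . . . . . . X .
    . . . . . . . .
    . . . . . . . .
    . . . . . . . .
T2:
  2·area = 184  (B↔C swapped to make it positive)
  edge (14, 0)→(10, 16): d=(-4,16) right/bottom  bias=-1
  edge (10, 16)→(0, 10): d=(-10,-6) top-left  bias=+0
  edge (0, 10)→(14, 0): d=(14,-10) top-left  bias=+0
    (6,0)@(13, 1): e=[12,168,4] → X
    (7,0)@(15, 1): e=[-20,180,24] → .
    (5,1)@(11, 3): e=[36,136,12] → X
    (7,1)@(15, 3): e=[-28,160,52] → .
    (3,2)@(7, 5): e=[92,92,0] → X  [on edge]
    (4,2)@(9, 5): e=[60,104,20] → X
    (6,2)@(13, 5): e=[-4,128,60] → .
    (2,3)@(5, 7): e=[116,60,8] → X
    (6,3)@(13, 7): e=[-12,108,88] → .
    (1,4)@(3, 9): e=[140,28,16] → X
    (6,4)@(13, 9): e=[-20,88,116] → .
    (1,5)@(3, 11): e=[132,8,44] → X
    (2,6)@(5, 13): e=[92,0,92] → X  [on edge]
    (7,9)@(15, 19): e=[-92,0,276] → .  [on edge]
  covered (24 px):
    . . . . . . X .
    . . . . . X X .
    . . . X X X . .
    . . X X X X . .
    . X X X X X . .
    . X X X X X . .
    . . X X X . . .
    . . . . X . . .
    . . . . . . . .
    . . . . . . . .
    . . . . . . . .
    . . . . . . . .

Z-buffer (winner per pixel, '.' = empty):
  . . . . . . 2 .
  . . . . . 2 2 .
  . . . 2 2 2 . .
  . . 2 2 2 2 . .
  . 2 2 2 2 2 . .
  . 2 2 2 2 1 . .
  . . 2 2 2 1 0 .
  . . . . 2 1 0 0
  . . . . . . 1 0
  . . . . . . . .
  . . . . . . . .
  . . . . . . . .

Answer: 1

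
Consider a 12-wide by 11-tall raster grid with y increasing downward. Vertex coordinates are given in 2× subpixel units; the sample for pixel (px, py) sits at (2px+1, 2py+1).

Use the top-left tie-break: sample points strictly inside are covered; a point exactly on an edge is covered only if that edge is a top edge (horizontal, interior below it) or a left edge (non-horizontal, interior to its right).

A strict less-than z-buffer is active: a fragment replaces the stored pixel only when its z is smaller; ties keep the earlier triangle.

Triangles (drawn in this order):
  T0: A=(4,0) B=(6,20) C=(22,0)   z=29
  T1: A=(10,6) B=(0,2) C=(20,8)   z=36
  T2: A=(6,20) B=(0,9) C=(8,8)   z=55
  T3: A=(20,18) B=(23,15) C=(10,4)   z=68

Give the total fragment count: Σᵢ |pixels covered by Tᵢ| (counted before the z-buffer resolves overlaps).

T0:
  2·area = 360  (B↔C swapped to make it positive)
  edge (4, 0)→(22, 0): d=(18,0) top-left  bias=+0
  edge (22, 0)→(6, 20): d=(-16,20) right/bottom  bias=-1
  edge (6, 20)→(4, 0): d=(-2,-20) top-left  bias=+0
    (2,0)@(5, 1): e=[18,324,18] → X
    (3,0)@(7, 1): e=[18,284,58] → X
    (4,0)@(9, 1): e=[18,244,98] → X
    (5,0)@(11, 1): e=[18,204,138] → X
    (6,0)@(13, 1): e=[18,164,178] → X
    (7,0)@(15, 1): e=[18,124,218] → X
    (8,0)@(17, 1): e=[18,84,258] → X
    (9,0)@(19, 1): e=[18,44,298] → X
    (10,0)@(21, 1): e=[18,4,338] → X
    (11,0)@(23, 1): e=[18,-36,378] → .
    (2,1)@(5, 3): e=[54,292,14] → X
    (10,1)@(21, 3): e=[54,-28,334] → .
  covered (45 px):
    . . X X X X X X X X X .
    . . X X X X X X X X . .
    . . X X X X X X X . . .
    . . X X X X X X . . . .
    . . X X X X X . . . . .
    . . . X X X X . . . . .
    . . . X X X . . . . . .
    . . . X X . . . . . . .
    . . . X . . . . . . . .
    . . . . . . . . . . . .
    . . . . . . . . . . . .
T1:
  2·area = 20
  edge (10, 6)→(0, 2): d=(-10,-4) top-left  bias=+0
  edge (0, 2)→(20, 8): d=(20,6) right/bottom  bias=-1
  edge (20, 8)→(10, 6): d=(-10,-2) top-left  bias=+0
    (1,1)@(3, 3): e=[2,2,16] → X
    (2,1)@(5, 3): e=[10,-10,20] → .
    (1,2)@(3, 5): e=[-18,42,-4] → .
    (2,2)@(5, 5): e=[-10,30,0] → .  [on edge]
    (4,2)@(9, 5): e=[6,6,8] → X
    (5,2)@(11, 5): e=[14,-6,12] → .
    (4,3)@(9, 7): e=[-14,46,-12] → .
    (7,3)@(15, 7): e=[10,10,0] → X  [on edge]
    (8,3)@(17, 7): e=[18,-2,4] → .
    (7,4)@(15, 9): e=[-10,50,-20] → .
  covered (3 px):
    . . . . . . . . . . . .
    . X . . . . . . . . . .
    . . . . X . . . . . . .
    . . . . . . . X . . . .
    . . . . . . . . . . . .
    . . . . . . . . . . . .
    . . . . . . . . . . . .
    . . . . . . . . . . . .
    . . . . . . . . . . . .
    . . . . . . . . . . . .
    . . . . . . . . . . . .
T2:
  2·area = 94
  edge (6, 20)→(0, 9): d=(-6,-11) top-left  bias=+0
  edge (0, 9)→(8, 8): d=(8,-1) top-left  bias=+0
  edge (8, 8)→(6, 20): d=(-2,12) right/bottom  bias=-1
    (0,4)@(1, 9): e=[11,1,82] → X
    (1,4)@(3, 9): e=[33,3,58] → X
    (2,4)@(5, 9): e=[55,5,34] → X
    (3,4)@(7, 9): e=[77,7,10] → X
    (4,4)@(9, 9): e=[99,9,-14] → .
    (0,5)@(1, 11): e=[-1,17,78] → .
    (1,5)@(3, 11): e=[21,19,54] → X
    (4,5)@(9, 11): e=[87,25,-18] → .
    (1,6)@(3, 13): e=[9,35,50] → X
    (4,6)@(9, 13): e=[75,41,-22] → .
    (1,7)@(3, 15): e=[-3,51,46] → .
    (2,7)@(5, 15): e=[19,53,22] → X
  covered (12 px):
    . . . . . . . . . . . .
    . . . . . . . . . . . .
    . . . . . . . . . . . .
    . . . . . . . . . . . .
    X X X X . . . . . . . .
    . X X X . . . . . . . .
    . X X X . . . . . . . .
    . . X . . . . . . . . .
    . . X . . . . . . . . .
    . . . . . . . . . . . .
    . . . . . . . . . . . .
T3:
  2·area = 72  (B↔C swapped to make it positive)
  edge (20, 18)→(10, 4): d=(-10,-14) top-left  bias=+0
  edge (10, 4)→(23, 15): d=(13,11) right/bottom  bias=-1
  edge (23, 15)→(20, 18): d=(-3,3) right/bottom  bias=-1
    (5,2)@(11, 5): e=[4,2,66] → X
    (6,2)@(13, 5): e=[32,-20,60] → .
    (5,3)@(11, 7): e=[-16,28,60] → .
    (6,3)@(13, 7): e=[12,6,54] → X
    (7,3)@(15, 7): e=[40,-16,48] → .
    (6,4)@(13, 9): e=[-8,32,48] → .
    (7,4)@(15, 9): e=[20,10,42] → X
    (8,4)@(17, 9): e=[48,-12,36] → .
    (7,5)@(15, 11): e=[0,36,36] → X  [on edge]
    (8,5)@(17, 11): e=[28,14,30] → X
    (9,5)@(19, 11): e=[56,-8,24] → .
    (7,6)@(15, 13): e=[-20,62,30] → .
    (11,7)@(23, 15): e=[72,0,0] → .  [on edge]
    (10,8)@(21, 17): e=[24,48,0] → .  [on edge]
    (9,9)@(19, 19): e=[-24,96,0] → .  [on edge]
    (8,10)@(17, 21): e=[-72,144,0] → .  [on edge]
  covered (9 px):
    . . . . . . . . . . . .
    . . . . . . . . . . . .
    . . . . . X . . . . . .
    . . . . . . X . . . . .
    . . . . . . . X . . . .
    . . . . . . . X X . . .
    . . . . . . . . X X . .
    . . . . . . . . . X X .
    . . . . . . . . . . . .
    . . . . . . . . . . . .
    . . . . . . . . . . . .

Final: 69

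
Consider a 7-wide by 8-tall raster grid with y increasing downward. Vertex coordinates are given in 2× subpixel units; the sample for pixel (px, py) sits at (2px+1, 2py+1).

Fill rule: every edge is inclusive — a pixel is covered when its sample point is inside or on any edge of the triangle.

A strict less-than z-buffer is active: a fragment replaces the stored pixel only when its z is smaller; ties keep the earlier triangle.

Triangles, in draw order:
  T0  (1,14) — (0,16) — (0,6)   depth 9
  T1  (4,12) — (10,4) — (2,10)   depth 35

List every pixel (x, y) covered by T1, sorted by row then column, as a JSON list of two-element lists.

T0:
  2·area = 10
  edge (1, 14)→(0, 16): d=(-1,2) inclusive
  edge (0, 16)→(0, 6): d=(0,-10) inclusive
  edge (0, 6)→(1, 14): d=(1,8) inclusive
  covered (0 px):
    · · · · · · ·
    · · · · · · ·
    · · · · · · ·
    · · · · · · ·
    · · · · · · ·
    · · · · · · ·
    · · · · · · ·
    · · · · · · ·
T1:
  2·area = 28  (B↔C swapped to make it positive)
  edge (4, 12)→(2, 10): d=(-2,-2) inclusive
  edge (2, 10)→(10, 4): d=(8,-6) inclusive
  edge (10, 4)→(4, 12): d=(-6,8) inclusive
    (4,2)@(9, 5): e=[24,2,2] → █
    (5,2)@(11, 5): e=[28,14,-14] → ·
    (3,3)@(7, 7): e=[16,6,6] → █
    (4,3)@(9, 7): e=[20,18,-10] → ·
    (0,4)@(1, 9): e=[0,-14,42] → ·  [on edge]
    (2,4)@(5, 9): e=[8,10,10] → █
    (3,4)@(7, 9): e=[12,22,-6] → ·
    (1,5)@(3, 11): e=[0,14,14] → █  [on edge]
    (2,5)@(5, 11): e=[4,26,-2] → ·
    (1,6)@(3, 13): e=[-4,30,2] → ·
    (2,6)@(5, 13): e=[0,42,-14] → ·  [on edge]
    (3,7)@(7, 15): e=[0,70,-42] → ·  [on edge]
  covered (4 px):
    · · · · · · ·
    · · · · · · ·
    · · · · █ · ·
    · · · █ · · ·
    · · █ · · · ·
    · █ · · · · ·
    · · · · · · ·
    · · · · · · ·

Result: [[4,2],[3,3],[2,4],[1,5]]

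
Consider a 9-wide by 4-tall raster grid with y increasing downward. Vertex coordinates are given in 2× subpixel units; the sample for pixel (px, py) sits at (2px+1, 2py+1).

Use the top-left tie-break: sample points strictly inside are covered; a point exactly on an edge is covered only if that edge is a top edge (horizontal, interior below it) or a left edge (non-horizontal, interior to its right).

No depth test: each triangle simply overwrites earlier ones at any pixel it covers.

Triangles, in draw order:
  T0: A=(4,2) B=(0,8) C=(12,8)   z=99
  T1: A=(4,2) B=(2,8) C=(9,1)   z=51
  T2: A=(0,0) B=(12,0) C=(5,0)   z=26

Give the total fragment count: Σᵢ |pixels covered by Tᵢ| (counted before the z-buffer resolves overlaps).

T0:
  2·area = 72  (B↔C swapped to make it positive)
  edge (4, 2)→(12, 8): d=(8,6) right/bottom  bias=-1
  edge (12, 8)→(0, 8): d=(-12,0) right/bottom  bias=-1
  edge (0, 8)→(4, 2): d=(4,-6) top-left  bias=+0
    (2,1)@(5, 3): e=[2,60,10] → X
    (3,1)@(7, 3): e=[-10,60,22] → .
    (1,2)@(3, 5): e=[30,36,6] → X
    (3,2)@(7, 5): e=[6,36,30] → X
    (4,2)@(9, 5): e=[-6,36,42] → .
    (0,3)@(1, 7): e=[58,12,2] → X
    (4,3)@(9, 7): e=[10,12,50] → X
    (5,3)@(11, 7): e=[-2,12,62] → .
  covered (9 px):
    . . . . . . . . .
    . . X . . . . . .
    . X X X . . . . .
    X X X X X . . . .
T1:
  2·area = 28  (B↔C swapped to make it positive)
  edge (4, 2)→(9, 1): d=(5,-1) top-left  bias=+0
  edge (9, 1)→(2, 8): d=(-7,7) right/bottom  bias=-1
  edge (2, 8)→(4, 2): d=(2,-6) top-left  bias=+0
    (4,0)@(9, 1): e=[0,0,28] → .  [on edge]
    (2,1)@(5, 3): e=[6,14,8] → X
    (3,1)@(7, 3): e=[8,0,20] → .  [on edge]
    (1,2)@(3, 5): e=[14,14,0] → X  [on edge]
    (2,2)@(5, 5): e=[16,0,12] → .  [on edge]
    (1,3)@(3, 7): e=[24,0,4] → .  [on edge]
  covered (2 px):
    . . . . . . . . .
    . . X . . . . . .
    . X . . . . . . .
    . . . . . . . . .
T2:
  degenerate (2·area = 0) — covers nothing

Result: 11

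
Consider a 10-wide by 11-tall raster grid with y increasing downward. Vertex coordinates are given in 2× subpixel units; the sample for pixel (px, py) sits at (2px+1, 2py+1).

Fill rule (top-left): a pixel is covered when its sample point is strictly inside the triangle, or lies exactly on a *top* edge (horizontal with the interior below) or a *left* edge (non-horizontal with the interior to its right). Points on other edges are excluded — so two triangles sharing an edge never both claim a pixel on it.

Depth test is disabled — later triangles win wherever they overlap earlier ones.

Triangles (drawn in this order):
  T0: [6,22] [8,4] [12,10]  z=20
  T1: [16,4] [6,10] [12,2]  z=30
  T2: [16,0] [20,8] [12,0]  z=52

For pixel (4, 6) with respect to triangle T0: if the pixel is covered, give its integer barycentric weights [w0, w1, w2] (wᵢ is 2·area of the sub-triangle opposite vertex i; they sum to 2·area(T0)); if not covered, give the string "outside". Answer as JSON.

T0:
  2·area = 84
  edge (6, 22)→(8, 4): d=(2,-18) top-left  bias=+0
  edge (8, 4)→(12, 10): d=(4,6) right/bottom  bias=-1
  edge (12, 10)→(6, 22): d=(-6,12) right/bottom  bias=-1
    (4,3)@(9, 7): e=[24,6,54] → █
    (5,3)@(11, 7): e=[60,-6,30] → ·
    (4,4)@(9, 9): e=[28,14,42] → █
    (5,4)@(11, 9): e=[64,2,18] → █
    (6,4)@(13, 9): e=[100,-10,-6] → ·
    (4,5)@(9, 11): e=[32,22,30] → █
    (6,5)@(13, 11): e=[104,-2,-18] → ·
    (3,6)@(7, 13): e=[0,42,42] → █  [on edge]
    (5,6)@(11, 13): e=[72,18,-6] → ·
    (3,7)@(7, 15): e=[4,50,30] → █
    (5,7)@(11, 15): e=[76,26,-18] → ·
    (3,8)@(7, 17): e=[8,58,18] → █
  covered (11 px):
    · · · · · · · · · ·
    · · · · · · · · · ·
    · · · · · · · · · ·
    · · · · █ · · · · ·
    · · · · █ █ · · · ·
    · · · · █ █ · · · ·
    · · · █ █ · · · · ·
    · · · █ █ · · · · ·
    · · · █ · · · · · ·
    · · · █ · · · · · ·
    · · · · · · · · · ·
T1:
  2·area = 44
  edge (16, 4)→(6, 10): d=(-10,6) right/bottom  bias=-1
  edge (6, 10)→(12, 2): d=(6,-8) top-left  bias=+0
  edge (12, 2)→(16, 4): d=(4,2) right/bottom  bias=-1
    (6,1)@(13, 3): e=[28,14,2] → █
    (7,1)@(15, 3): e=[16,30,-2] → ·
    (5,2)@(11, 5): e=[20,10,14] → █
    (7,2)@(15, 5): e=[-4,42,6] → ·
    (4,3)@(9, 7): e=[12,6,26] → █
    (5,3)@(11, 7): e=[0,22,22] → ·  [on edge]
    (6,3)@(13, 7): e=[-12,38,18] → ·
    (3,4)@(7, 9): e=[4,2,38] → █
    (4,4)@(9, 9): e=[-8,18,34] → ·
    (3,5)@(7, 11): e=[-16,14,46] → ·
    (0,6)@(1, 13): e=[0,-22,66] → ·  [on edge]
  covered (5 px):
    · · · · · · · · · ·
    · · · · · · █ · · ·
    · · · · · █ █ · · ·
    · · · · █ · · · · ·
    · · · █ · · · · · ·
    · · · · · · · · · ·
    · · · · · · · · · ·
    · · · · · · · · · ·
    · · · · · · · · · ·
    · · · · · · · · · ·
    · · · · · · · · · ·
T2:
  2·area = 32
  edge (16, 0)→(20, 8): d=(4,8) right/bottom  bias=-1
  edge (20, 8)→(12, 0): d=(-8,-8) top-left  bias=+0
  edge (12, 0)→(16, 0): d=(4,0) top-left  bias=+0
    (6,0)@(13, 1): e=[28,0,4] → █  [on edge]
    (7,0)@(15, 1): e=[12,16,4] → █
    (8,0)@(17, 1): e=[-4,32,4] → ·
    (6,1)@(13, 3): e=[36,-16,12] → ·
    (7,1)@(15, 3): e=[20,0,12] → █  [on edge]
    (8,1)@(17, 3): e=[4,16,12] → █
    (9,1)@(19, 3): e=[-12,32,12] → ·
    (7,2)@(15, 5): e=[28,-16,20] → ·
    (8,2)@(17, 5): e=[12,0,20] → █  [on edge]
    (9,2)@(19, 5): e=[-4,16,20] → ·
    (8,3)@(17, 7): e=[20,-16,28] → ·
    (9,3)@(19, 7): e=[4,0,28] → █  [on edge]
  covered (6 px):
    · · · · · · █ █ · ·
    · · · · · · · █ █ ·
    · · · · · · · · █ ·
    · · · · · · · · · █
    · · · · · · · · · ·
    · · · · · · · · · ·
    · · · · · · · · · ·
    · · · · · · · · · ·
    · · · · · · · · · ·
    · · · · · · · · · ·
    · · · · · · · · · ·

Final: [30,18,36]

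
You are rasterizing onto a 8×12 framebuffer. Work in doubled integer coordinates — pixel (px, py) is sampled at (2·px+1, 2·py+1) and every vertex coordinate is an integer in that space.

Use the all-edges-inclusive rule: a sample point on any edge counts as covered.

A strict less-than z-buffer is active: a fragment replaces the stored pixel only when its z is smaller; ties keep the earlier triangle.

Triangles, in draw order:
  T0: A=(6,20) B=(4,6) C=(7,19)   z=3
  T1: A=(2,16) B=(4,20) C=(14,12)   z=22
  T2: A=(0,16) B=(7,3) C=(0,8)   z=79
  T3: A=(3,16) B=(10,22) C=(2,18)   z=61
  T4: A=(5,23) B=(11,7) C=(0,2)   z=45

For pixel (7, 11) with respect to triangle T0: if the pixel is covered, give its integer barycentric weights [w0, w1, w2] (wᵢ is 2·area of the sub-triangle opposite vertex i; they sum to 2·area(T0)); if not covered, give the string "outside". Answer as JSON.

T0:
  2·area = 16
  edge (6, 20)→(4, 6): d=(-2,-14) inclusive
  edge (4, 6)→(7, 19): d=(3,13) inclusive
  edge (7, 19)→(6, 20): d=(-1,1) inclusive
    (2,5)@(5, 11): e=[4,2,10] → X
    (3,5)@(7, 11): e=[32,-24,8] → .
    (7,5)@(15, 11): e=[144,-128,0] → .  [on edge]
    (2,6)@(5, 13): e=[0,8,8] → X  [on edge]
    (3,6)@(7, 13): e=[28,-18,6] → .
    (6,6)@(13, 13): e=[112,-96,0] → .  [on edge]
    (2,7)@(5, 15): e=[-4,14,6] → .
    (5,7)@(11, 15): e=[80,-64,0] → .  [on edge]
    (4,8)@(9, 17): e=[48,-32,0] → .  [on edge]
    (3,9)@(7, 19): e=[16,0,0] → X  [on edge]
    (4,9)@(9, 19): e=[44,-26,-2] → .
    (2,10)@(5, 21): e=[-16,32,0] → .  [on edge]
    (1,11)@(3, 23): e=[-48,64,0] → .  [on edge]
  covered (3 px):
    . . . . . . . .
    . . . . . . . .
    . . . . . . . .
    . . . . . . . .
    . . . . . . . .
    . . X . . . . .
    . . X . . . . .
    . . . . . . . .
    . . . . . . . .
    . . . X . . . .
    . . . . . . . .
    . . . . . . . .
T1:
  2·area = 56  (B↔C swapped to make it positive)
  edge (2, 16)→(14, 12): d=(12,-4) inclusive
  edge (14, 12)→(4, 20): d=(-10,8) inclusive
  edge (4, 20)→(2, 16): d=(-2,-4) inclusive
    (5,6)@(11, 13): e=[0,14,42] → X  [on edge]
    (6,6)@(13, 13): e=[8,-2,50] → .
    (2,7)@(5, 15): e=[0,42,14] → X  [on edge]
    (3,7)@(7, 15): e=[8,26,22] → X
    (4,7)@(9, 15): e=[16,10,30] → X
    (5,7)@(11, 15): e=[24,-6,38] → .
    (1,8)@(3, 17): e=[16,38,2] → X
    (4,8)@(9, 17): e=[40,-10,26] → .
    (1,9)@(3, 19): e=[40,18,-2] → .
    (2,9)@(5, 19): e=[48,2,6] → X
    (3,9)@(7, 19): e=[56,-14,14] → .
    (2,10)@(5, 21): e=[72,-18,2] → .
  covered (8 px):
    . . . . . . . .
    . . . . . . . .
    . . . . . . . .
    . . . . . . . .
    . . . . . . . .
    . . . . . . . .
    . . . . . X . .
    . . X X X . . .
    . X X X . . . .
    . . X . . . . .
    . . . . . . . .
    . . . . . . . .
T2:
  2·area = 56  (B↔C swapped to make it positive)
  edge (0, 16)→(0, 8): d=(0,-8) inclusive
  edge (0, 8)→(7, 3): d=(7,-5) inclusive
  edge (7, 3)→(0, 16): d=(-7,13) inclusive
    (3,1)@(7, 3): e=[56,0,0] → X  [on edge]
    (4,1)@(9, 3): e=[72,10,-26] → .
    (2,2)@(5, 5): e=[40,4,12] → X
    (3,2)@(7, 5): e=[56,14,-14] → .
    (1,3)@(3, 7): e=[24,8,24] → X
    (2,3)@(5, 7): e=[40,18,-2] → .
    (0,4)@(1, 9): e=[8,12,36] → X
    (2,4)@(5, 9): e=[40,32,-16] → .
    (0,5)@(1, 11): e=[8,26,22] → X
    (1,5)@(3, 11): e=[24,36,-4] → .
    (0,6)@(1, 13): e=[8,40,8] → X
    (1,6)@(3, 13): e=[24,50,-18] → .
  covered (7 px):
    . . . . . . . .
    . . . X . . . .
    . . X . . . . .
    . X . . . . . .
    X X . . . . . .
    X . . . . . . .
    X . . . . . . .
    . . . . . . . .
    . . . . . . . .
    . . . . . . . .
    . . . . . . . .
    . . . . . . . .
T3:
  2·area = 20
  edge (3, 16)→(10, 22): d=(7,6) inclusive
  edge (10, 22)→(2, 18): d=(-8,-4) inclusive
  edge (2, 18)→(3, 16): d=(1,-2) inclusive
    (1,8)@(3, 17): e=[7,12,1] → X
    (2,8)@(5, 17): e=[-5,20,5] → .
    (1,9)@(3, 19): e=[21,-4,3] → .
    (2,9)@(5, 19): e=[9,4,7] → X
    (3,9)@(7, 19): e=[-3,12,11] → .
    (2,10)@(5, 21): e=[23,-12,9] → .
  covered (2 px):
    . . . . . . . .
    . . . . . . . .
    . . . . . . . .
    . . . . . . . .
    . . . . . . . .
    . . . . . . . .
    . . . . . . . .
    . . . . . . . .
    . X . . . . . .
    . . X . . . . .
    . . . . . . . .
    . . . . . . . .
T4:
  2·area = 206  (B↔C swapped to make it positive)
  edge (5, 23)→(0, 2): d=(-5,-21) inclusive
  edge (0, 2)→(11, 7): d=(11,5) inclusive
  edge (11, 7)→(5, 23): d=(-6,16) inclusive
    (0,1)@(1, 3): e=[16,6,184] → X
    (1,1)@(3, 3): e=[58,-4,152] → .
    (0,2)@(1, 5): e=[6,28,172] → X
    (1,2)@(3, 5): e=[48,18,140] → X
    (2,2)@(5, 5): e=[90,8,108] → X
    (3,2)@(7, 5): e=[132,-2,76] → .
    (0,3)@(1, 7): e=[-4,50,160] → .
    (1,3)@(3, 7): e=[38,40,128] → X
    (3,3)@(7, 7): e=[122,20,64] → X
    (4,3)@(9, 7): e=[164,10,32] → X
    (5,3)@(11, 7): e=[206,0,0] → X  [on edge]
    (6,3)@(13, 7): e=[248,-10,-32] → .
    (2,11)@(5, 23): e=[0,206,0] → X  [on edge]
  covered (27 px):
    . . . . . . . .
    X . . . . . . .
    X X X . . . . .
    . X X X X X . .
    . X X X X . . .
    . X X X X . . .
    . X X X . . . .
    . . X X . . . .
    . . X X . . . .
    . . X . . . . .
    . . X . . . . .
    . . X . . . . .

Final: "outside"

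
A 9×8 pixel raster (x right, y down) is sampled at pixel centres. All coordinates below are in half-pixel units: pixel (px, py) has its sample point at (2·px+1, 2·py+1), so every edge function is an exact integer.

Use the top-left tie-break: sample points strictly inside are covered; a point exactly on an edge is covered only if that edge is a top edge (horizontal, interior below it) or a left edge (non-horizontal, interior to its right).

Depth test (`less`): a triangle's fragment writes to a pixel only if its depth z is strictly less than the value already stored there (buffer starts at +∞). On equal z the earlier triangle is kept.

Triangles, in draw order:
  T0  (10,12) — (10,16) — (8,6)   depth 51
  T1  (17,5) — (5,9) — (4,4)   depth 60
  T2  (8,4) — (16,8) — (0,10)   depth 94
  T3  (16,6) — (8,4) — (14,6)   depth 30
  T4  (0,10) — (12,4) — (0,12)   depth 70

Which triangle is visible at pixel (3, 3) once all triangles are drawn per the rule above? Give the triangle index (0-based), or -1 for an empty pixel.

T0:
  2·area = 8
  edge (10, 12)→(10, 16): d=(0,4) right/bottom  bias=-1
  edge (10, 16)→(8, 6): d=(-2,-10) top-left  bias=+0
  edge (8, 6)→(10, 12): d=(2,6) right/bottom  bias=-1
    (3,0)@(7, 1): e=[12,0,-4] → ·  [on edge]
    (3,1)@(7, 3): e=[12,-4,0] → ·  [on edge]
    (4,4)@(9, 9): e=[4,4,0] → ·  [on edge]
    (4,5)@(9, 11): e=[4,0,4] → █  [on edge]
    (5,5)@(11, 11): e=[-4,20,-8] → ·
    (4,6)@(9, 13): e=[4,-4,8] → ·
    (5,7)@(11, 15): e=[-4,12,0] → ·  [on edge]
  covered (1 px):
    · · · · · · · · ·
    · · · · · · · · ·
    · · · · · · · · ·
    · · · · · · · · ·
    · · · · · · · · ·
    · · · · █ · · · ·
    · · · · · · · · ·
    · · · · · · · · ·
T1:
  2·area = 64
  edge (17, 5)→(5, 9): d=(-12,4) right/bottom  bias=-1
  edge (5, 9)→(4, 4): d=(-1,-5) top-left  bias=+0
  edge (4, 4)→(17, 5): d=(13,1) right/bottom  bias=-1
    (2,2)@(5, 5): e=[48,4,12] → █
    (3,2)@(7, 5): e=[40,14,10] → █
    (4,2)@(9, 5): e=[32,24,8] → █
    (5,2)@(11, 5): e=[24,34,6] → █
    (6,2)@(13, 5): e=[16,44,4] → █
    (7,2)@(15, 5): e=[8,54,2] → █
    (8,2)@(17, 5): e=[0,64,0] → ·  [on edge]
    (2,3)@(5, 7): e=[24,2,38] → █
    (5,3)@(11, 7): e=[0,32,32] → ·  [on edge]
    (6,3)@(13, 7): e=[-8,42,30] → ·
    (7,3)@(15, 7): e=[-16,52,28] → ·
    (2,4)@(5, 9): e=[0,0,64] → ·  [on edge]
  covered (9 px):
    · · · · · · · · ·
    · · · · · · · · ·
    · · █ █ █ █ █ █ ·
    · · █ █ █ · · · ·
    · · · · · · · · ·
    · · · · · · · · ·
    · · · · · · · · ·
    · · · · · · · · ·
T2:
  2·area = 80
  edge (8, 4)→(16, 8): d=(8,4) right/bottom  bias=-1
  edge (16, 8)→(0, 10): d=(-16,2) right/bottom  bias=-1
  edge (0, 10)→(8, 4): d=(8,-6) top-left  bias=+0
    (3,2)@(7, 5): e=[12,66,2] → █
    (4,2)@(9, 5): e=[4,62,14] → █
    (5,2)@(11, 5): e=[-4,58,26] → ·
    (2,3)@(5, 7): e=[36,38,6] → █
    (5,3)@(11, 7): e=[12,26,42] → █
    (6,3)@(13, 7): e=[4,22,54] → █
    (7,3)@(15, 7): e=[-4,18,66] → ·
    (1,4)@(3, 9): e=[60,10,10] → █
    (4,4)@(9, 9): e=[36,-2,46] → ·
    (5,4)@(11, 9): e=[28,-6,58] → ·
    (6,4)@(13, 9): e=[20,-10,70] → ·
    (1,5)@(3, 11): e=[76,-22,26] → ·
  covered (10 px):
    · · · · · · · · ·
    · · · · · · · · ·
    · · · █ █ · · · ·
    · · █ █ █ █ █ · ·
    · █ █ █ · · · · ·
    · · · · · · · · ·
    · · · · · · · · ·
    · · · · · · · · ·
T3:
  2·area = 4  (B↔C swapped to make it positive)
  edge (16, 6)→(14, 6): d=(-2,0) right/bottom  bias=-1
  edge (14, 6)→(8, 4): d=(-6,-2) top-left  bias=+0
  edge (8, 4)→(16, 6): d=(8,2) right/bottom  bias=-1
    (2,1)@(5, 3): e=[6,0,-2] → ·  [on edge]
    (5,2)@(11, 5): e=[2,0,2] → █  [on edge]
    (6,2)@(13, 5): e=[2,4,-2] → ·
    (5,3)@(11, 7): e=[-2,-12,18] → ·
    (8,3)@(17, 7): e=[-2,0,6] → ·  [on edge]
  covered (1 px):
    · · · · · · · · ·
    · · · · · · · · ·
    · · · · · █ · · ·
    · · · · · · · · ·
    · · · · · · · · ·
    · · · · · · · · ·
    · · · · · · · · ·
    · · · · · · · · ·
T4:
  2·area = 24
  edge (0, 10)→(12, 4): d=(12,-6) top-left  bias=+0
  edge (12, 4)→(0, 12): d=(-12,8) right/bottom  bias=-1
  edge (0, 12)→(0, 10): d=(0,-2) top-left  bias=+0
    (3,3)@(7, 7): e=[6,4,14] → █
    (4,3)@(9, 7): e=[18,-12,18] → ·
    (1,4)@(3, 9): e=[6,12,6] → █
    (2,4)@(5, 9): e=[18,-4,10] → ·
    (3,4)@(7, 9): e=[30,-20,14] → ·
    (0,5)@(1, 11): e=[18,4,2] → █
    (1,5)@(3, 11): e=[30,-12,6] → ·
    (0,6)@(1, 13): e=[42,-20,2] → ·
  covered (3 px):
    · · · · · · · · ·
    · · · · · · · · ·
    · · · · · · · · ·
    · · · █ · · · · ·
    · █ · · · · · · ·
    █ · · · · · · · ·
    · · · · · · · · ·
    · · · · · · · · ·

Z-buffer (winner per pixel, '.' = empty):
  . . . . . . . . .
  . . . . . . . . .
  . . 1 1 1 3 1 1 .
  . . 1 1 1 2 2 . .
  . 4 2 2 . . . . .
  4 . . . 0 . . . .
  . . . . . . . . .
  . . . . . . . . .

Answer: 1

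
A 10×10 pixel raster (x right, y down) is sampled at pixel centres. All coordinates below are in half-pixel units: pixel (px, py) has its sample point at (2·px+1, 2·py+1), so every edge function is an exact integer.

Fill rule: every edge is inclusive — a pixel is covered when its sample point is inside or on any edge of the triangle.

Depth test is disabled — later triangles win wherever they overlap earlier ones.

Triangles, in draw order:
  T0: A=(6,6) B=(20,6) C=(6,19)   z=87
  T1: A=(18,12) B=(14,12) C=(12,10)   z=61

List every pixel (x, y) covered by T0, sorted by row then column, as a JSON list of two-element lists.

T0:
  2·area = 182
  edge (6, 6)→(20, 6): d=(14,0) inclusive
  edge (20, 6)→(6, 19): d=(-14,13) inclusive
  edge (6, 19)→(6, 6): d=(0,-13) inclusive
    (3,3)@(7, 7): e=[14,155,13] → X
    (4,3)@(9, 7): e=[14,129,39] → X
    (5,3)@(11, 7): e=[14,103,65] → X
    (6,3)@(13, 7): e=[14,77,91] → X
    (7,3)@(15, 7): e=[14,51,117] → X
    (8,3)@(17, 7): e=[14,25,143] → X
    (9,3)@(19, 7): e=[14,-1,169] → .
    (3,4)@(7, 9): e=[42,127,13] → X
    (8,4)@(17, 9): e=[42,-3,143] → .
    (3,5)@(7, 11): e=[70,99,13] → X
    (7,5)@(15, 11): e=[70,-5,117] → .
    (3,6)@(7, 13): e=[98,71,13] → X
  covered (21 px):
    . . . . . . . . . .
    . . . . . . . . . .
    . . . . . . . . . .
    . . . X X X X X X .
    . . . X X X X X . .
    . . . X X X X . . .
    . . . X X X . . . .
    . . . X X . . . . .
    . . . X . . . . . .
    . . . . . . . . . .
T1:
  2·area = 8
  edge (18, 12)→(14, 12): d=(-4,0) inclusive
  edge (14, 12)→(12, 10): d=(-2,-2) inclusive
  edge (12, 10)→(18, 12): d=(6,2) inclusive
    (1,0)@(3, 1): e=[44,0,-36] → .  [on edge]
    (2,1)@(5, 3): e=[36,0,-28] → .  [on edge]
    (3,2)@(7, 5): e=[28,0,-20] → .  [on edge]
    (1,3)@(3, 7): e=[20,-12,0] → .  [on edge]
    (4,3)@(9, 7): e=[20,0,-12] → .  [on edge]
    (4,4)@(9, 9): e=[12,-4,0] → .  [on edge]
    (5,4)@(11, 9): e=[12,0,-4] → .  [on edge]
    (6,5)@(13, 11): e=[4,0,4] → X  [on edge]
    (7,5)@(15, 11): e=[4,4,0] → X  [on edge]
    (8,5)@(17, 11): e=[4,8,-4] → .
    (6,6)@(13, 13): e=[-4,-4,16] → .
    (7,6)@(15, 13): e=[-4,0,12] → .  [on edge]
    (8,7)@(17, 15): e=[-12,0,20] → .  [on edge]
    (9,8)@(19, 17): e=[-20,0,28] → .  [on edge]
  covered (2 px):
    . . . . . . . . . .
    . . . . . . . . . .
    . . . . . . . . . .
    . . . . . . . . . .
    . . . . . . . . . .
    . . . . . . X X . .
    . . . . . . . . . .
    . . . . . . . . . .
    . . . . . . . . . .
    . . . . . . . . . .

Final: [[3,3],[4,3],[5,3],[6,3],[7,3],[8,3],[3,4],[4,4],[5,4],[6,4],[7,4],[3,5],[4,5],[5,5],[6,5],[3,6],[4,6],[5,6],[3,7],[4,7],[3,8]]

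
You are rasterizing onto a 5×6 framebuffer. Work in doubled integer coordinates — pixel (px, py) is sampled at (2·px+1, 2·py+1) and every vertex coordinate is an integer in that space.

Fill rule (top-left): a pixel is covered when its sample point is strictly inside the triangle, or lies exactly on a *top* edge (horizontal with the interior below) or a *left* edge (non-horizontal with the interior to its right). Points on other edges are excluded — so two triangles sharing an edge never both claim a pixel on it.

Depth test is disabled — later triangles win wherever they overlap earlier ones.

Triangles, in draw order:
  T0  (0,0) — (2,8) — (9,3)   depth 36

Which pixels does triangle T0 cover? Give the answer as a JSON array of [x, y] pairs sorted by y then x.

T0:
  2·area = 66  (B↔C swapped to make it positive)
  edge (0, 0)→(9, 3): d=(9,3) right/bottom  bias=-1
  edge (9, 3)→(2, 8): d=(-7,5) right/bottom  bias=-1
  edge (2, 8)→(0, 0): d=(-2,-8) top-left  bias=+0
    (0,0)@(1, 1): e=[6,54,6] → #
    (1,0)@(3, 1): e=[0,44,22] → ·  [on edge]
    (0,1)@(1, 3): e=[24,40,2] → #
    (1,1)@(3, 3): e=[18,30,18] → #
    (2,1)@(5, 3): e=[12,20,34] → #
    (3,1)@(7, 3): e=[6,10,50] → #
    (4,1)@(9, 3): e=[0,0,66] → ·  [on edge]
    (0,2)@(1, 5): e=[42,26,-2] → ·
    (1,2)@(3, 5): e=[36,16,14] → #
    (3,2)@(7, 5): e=[24,-4,46] → ·
    (1,3)@(3, 7): e=[54,2,10] → #
    (2,3)@(5, 7): e=[48,-8,26] → ·
  covered (8 px):
    # · · · ·
    # # # # ·
    · # # · ·
    · # · · ·
    · · · · ·
    · · · · ·

Result: [[0,0],[0,1],[1,1],[2,1],[3,1],[1,2],[2,2],[1,3]]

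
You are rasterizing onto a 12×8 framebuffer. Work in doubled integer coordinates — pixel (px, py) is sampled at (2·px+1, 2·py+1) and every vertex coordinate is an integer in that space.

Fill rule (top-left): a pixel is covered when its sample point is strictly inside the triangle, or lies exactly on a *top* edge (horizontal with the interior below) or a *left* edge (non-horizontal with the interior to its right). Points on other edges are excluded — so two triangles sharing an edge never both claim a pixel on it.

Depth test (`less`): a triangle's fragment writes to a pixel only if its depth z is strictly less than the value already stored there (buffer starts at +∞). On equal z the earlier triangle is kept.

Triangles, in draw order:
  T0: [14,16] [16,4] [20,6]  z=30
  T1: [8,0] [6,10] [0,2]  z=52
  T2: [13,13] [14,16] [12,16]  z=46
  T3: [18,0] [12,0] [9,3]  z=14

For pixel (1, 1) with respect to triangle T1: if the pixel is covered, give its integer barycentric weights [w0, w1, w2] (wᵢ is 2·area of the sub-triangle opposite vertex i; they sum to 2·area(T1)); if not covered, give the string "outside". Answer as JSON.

T0:
  2·area = 52
  edge (14, 16)→(16, 4): d=(2,-12) top-left  bias=+0
  edge (16, 4)→(20, 6): d=(4,2) right/bottom  bias=-1
  edge (20, 6)→(14, 16): d=(-6,10) right/bottom  bias=-1
    (11,0)@(23, 1): e=[78,-26,0] → ·  [on edge]
    (8,2)@(17, 5): e=[14,2,36] → █
    (9,2)@(19, 5): e=[38,-2,16] → ·
    (8,3)@(17, 7): e=[18,10,24] → █
    (9,3)@(19, 7): e=[42,6,4] → █
    (10,3)@(21, 7): e=[66,2,-16] → ·
    (8,4)@(17, 9): e=[22,18,12] → █
    (9,4)@(19, 9): e=[46,14,-8] → ·
    (7,5)@(15, 11): e=[2,30,20] → █
    (8,5)@(17, 11): e=[26,26,0] → ·  [on edge]
    (7,6)@(15, 13): e=[6,38,8] → █
    (8,6)@(17, 13): e=[30,34,-12] → ·
  covered (6 px):
    · · · · · · · · · · · ·
    · · · · · · · · · · · ·
    · · · · · · · · █ · · ·
    · · · · · · · · █ █ · ·
    · · · · · · · · █ · · ·
    · · · · · · · █ · · · ·
    · · · · · · · █ · · · ·
    · · · · · · · · · · · ·
T1:
  2·area = 76
  edge (8, 0)→(6, 10): d=(-2,10) right/bottom  bias=-1
  edge (6, 10)→(0, 2): d=(-6,-8) top-left  bias=+0
  edge (0, 2)→(8, 0): d=(8,-2) top-left  bias=+0
    (2,0)@(5, 1): e=[28,46,2] → █
    (3,0)@(7, 1): e=[8,62,6] → █
    (4,0)@(9, 1): e=[-12,78,10] → ·
    (0,1)@(1, 3): e=[64,2,10] → █
    (1,1)@(3, 3): e=[44,18,14] → █
    (4,1)@(9, 3): e=[-16,66,26] → ·
    (0,2)@(1, 5): e=[60,-10,26] → ·
    (1,2)@(3, 5): e=[40,6,30] → █
    (3,2)@(7, 5): e=[0,38,38] → ·  [on edge]
    (1,3)@(3, 7): e=[36,-6,46] → ·
    (2,3)@(5, 7): e=[16,10,50] → █
    (3,3)@(7, 7): e=[-4,26,54] → ·
    (2,7)@(5, 15): e=[0,-38,114] → ·  [on edge]
  covered (9 px):
    · · █ █ · · · · · · · ·
    █ █ █ █ · · · · · · · ·
    · █ █ · · · · · · · · ·
    · · █ · · · · · · · · ·
    · · · · · · · · · · · ·
    · · · · · · · · · · · ·
    · · · · · · · · · · · ·
    · · · · · · · · · · · ·
T2:
  2·area = 6
  edge (13, 13)→(14, 16): d=(1,3) right/bottom  bias=-1
  edge (14, 16)→(12, 16): d=(-2,0) right/bottom  bias=-1
  edge (12, 16)→(13, 13): d=(1,-3) top-left  bias=+0
    (4,0)@(9, 1): e=[0,30,-24] → ·  [on edge]
    (8,0)@(17, 1): e=[-24,30,0] → ·  [on edge]
    (5,3)@(11, 7): e=[0,18,-12] → ·  [on edge]
    (7,3)@(15, 7): e=[-12,18,0] → ·  [on edge]
    (6,6)@(13, 13): e=[0,6,0] → ·  [on edge]
    (6,7)@(13, 15): e=[2,2,2] → █
    (7,7)@(15, 15): e=[-4,2,8] → ·
  covered (1 px):
    · · · · · · · · · · · ·
    · · · · · · · · · · · ·
    · · · · · · · · · · · ·
    · · · · · · · · · · · ·
    · · · · · · · · · · · ·
    · · · · · · · · · · · ·
    · · · · · · · · · · · ·
    · · · · · · █ · · · · ·
T3:
  2·area = 18  (B↔C swapped to make it positive)
  edge (18, 0)→(9, 3): d=(-9,3) right/bottom  bias=-1
  edge (9, 3)→(12, 0): d=(3,-3) top-left  bias=+0
  edge (12, 0)→(18, 0): d=(6,0) top-left  bias=+0
    (5,0)@(11, 1): e=[12,0,6] → █  [on edge]
    (6,0)@(13, 1): e=[6,6,6] → █
    (7,0)@(15, 1): e=[0,12,6] → ·  [on edge]
    (4,1)@(9, 3): e=[0,0,18] → ·  [on edge]
    (5,1)@(11, 3): e=[-6,6,18] → ·
    (6,1)@(13, 3): e=[-12,12,18] → ·
    (1,2)@(3, 5): e=[0,-12,30] → ·  [on edge]
    (3,2)@(7, 5): e=[-12,0,30] → ·  [on edge]
    (2,3)@(5, 7): e=[-24,0,42] → ·  [on edge]
    (1,4)@(3, 9): e=[-36,0,54] → ·  [on edge]
    (0,5)@(1, 11): e=[-48,0,66] → ·  [on edge]
  covered (2 px):
    · · · · · █ █ · · · · ·
    · · · · · · · · · · · ·
    · · · · · · · · · · · ·
    · · · · · · · · · · · ·
    · · · · · · · · · · · ·
    · · · · · · · · · · · ·
    · · · · · · · · · · · ·
    · · · · · · · · · · · ·

Final: [18,14,44]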